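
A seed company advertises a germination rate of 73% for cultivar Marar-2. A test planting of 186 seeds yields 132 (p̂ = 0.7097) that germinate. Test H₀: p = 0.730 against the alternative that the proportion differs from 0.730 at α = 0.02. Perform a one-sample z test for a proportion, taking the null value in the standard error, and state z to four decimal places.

p̂ = 132/186 = 0.709677.
Standard error under H₀: √(0.73×0.27/186) = 0.032553.
z = (0.709677 − 0.73)/0.032553 = -0.020323/0.032553 = -0.6243.
p-value = 2·P(Z > 0.624) ≈ 0.5324, so at α = 0.02 we fail to reject H₀.

z = -0.6243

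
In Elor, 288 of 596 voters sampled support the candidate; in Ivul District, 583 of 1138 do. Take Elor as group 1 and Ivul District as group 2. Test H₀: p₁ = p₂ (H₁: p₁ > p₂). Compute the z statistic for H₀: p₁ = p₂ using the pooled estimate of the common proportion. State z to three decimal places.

p̂₁ = 288/596 ≈ 0.48322, p̂₂ = 583/1138 ≈ 0.51230.
Pooled p̂ = (288+583)/(596+1138) = 871/1734 = 0.50231.
SE = √(p̂(1−p̂)(1/n₁+1/n₂)) = √(0.50231·0.49769·0.00255659) = √(0.000639133) = 0.02528.
z = (0.48322 − 0.51230)/0.02528 = -0.02908/0.02528 = -1.150.
p-value = P(Z > -1.150) ≈ 0.8750.

z = -1.150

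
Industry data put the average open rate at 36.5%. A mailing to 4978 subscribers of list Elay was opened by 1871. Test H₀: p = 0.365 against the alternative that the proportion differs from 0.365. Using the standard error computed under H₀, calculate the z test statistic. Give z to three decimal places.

z = 1.591

p̂ = 1871/4978 ≈ 0.37585.
Standard error under H₀: √(0.365×0.635/4978) = 0.00682.
z = (0.37585 − 0.365)/0.00682 = 0.01085/0.00682 = 1.591.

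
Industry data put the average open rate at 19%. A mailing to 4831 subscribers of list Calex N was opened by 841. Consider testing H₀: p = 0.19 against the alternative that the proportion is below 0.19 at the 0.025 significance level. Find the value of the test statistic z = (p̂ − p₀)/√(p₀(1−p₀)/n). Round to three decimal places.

p̂ = 841/4831 = 0.174084.
Standard error under H₀: √(0.19×0.81/4831) = 0.005644.
z = (0.174084 − 0.19)/0.005644 = -0.015916/0.005644 = -2.820.
p-value = P(Z < -2.820) ≈ 0.0024. With α = 0.025, reject H₀.

z = -2.820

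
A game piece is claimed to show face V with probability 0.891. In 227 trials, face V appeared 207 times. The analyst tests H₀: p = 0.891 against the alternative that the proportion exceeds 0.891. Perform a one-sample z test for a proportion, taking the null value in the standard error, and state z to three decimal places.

p̂ = 207/227 = 0.91189.
Under H₀, SE = √(0.891·0.109/227) = √(0.000427837) = 0.02068.
z = (0.91189 − 0.891)/0.02068 = 0.02089/0.02068 = 1.010.

z = 1.010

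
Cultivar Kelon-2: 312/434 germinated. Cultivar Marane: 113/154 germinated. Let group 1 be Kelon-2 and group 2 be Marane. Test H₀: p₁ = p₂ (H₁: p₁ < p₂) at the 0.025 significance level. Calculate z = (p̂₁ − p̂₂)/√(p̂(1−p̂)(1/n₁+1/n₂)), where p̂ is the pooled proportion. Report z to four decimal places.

z = -0.3542

p̂₁ = 312/434 ≈ 0.718894, p̂₂ = 113/154 ≈ 0.733766.
Pooled p̂ = (312+113)/(434+154) = 425/588 = 0.722789.
SE = √(0.200365 × 0.00879765) = 0.041985.
z = (0.718894 − 0.733766)/0.041985 = -0.014872/0.041985 = -0.3542.
p-value = P(Z < -0.354) ≈ 0.3616. With α = 0.025, fail to reject H₀.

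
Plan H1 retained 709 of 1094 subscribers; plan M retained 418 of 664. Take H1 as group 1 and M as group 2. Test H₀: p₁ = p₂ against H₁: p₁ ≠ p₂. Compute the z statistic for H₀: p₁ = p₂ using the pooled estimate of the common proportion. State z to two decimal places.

z = 0.79

p̂₁ = 709/1094 ≈ 0.6481, p̂₂ = 418/664 ≈ 0.6295.
Pooled p̂ = (709+418)/(1094+664) = 1127/1758 = 0.6411.
SE = √(p̂(1−p̂)(1/n₁+1/n₂)) = √(0.6411·0.3589·0.0024201) = √(0.000556864) = 0.0236.
z = (0.6481 − 0.6295)/0.0236 = 0.0186/0.0236 = 0.79.
p-value = 2·P(Z > 0.787) ≈ 0.4315.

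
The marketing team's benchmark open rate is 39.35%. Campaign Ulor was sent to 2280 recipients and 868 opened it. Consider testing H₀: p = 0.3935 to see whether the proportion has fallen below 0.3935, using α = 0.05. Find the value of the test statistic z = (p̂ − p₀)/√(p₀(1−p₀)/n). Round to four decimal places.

z = -1.2509

p̂ = 868/2280 ≈ 0.380702.
SE = √(p₀(1−p₀)/n) = √(0.23866/2280) = 0.010231.
z = (0.380702 − 0.3935)/0.010231 = -0.012798/0.010231 = -1.2509.
p-value = P(Z < -1.251) ≈ 0.1055, so at α = 0.05 we fail to reject H₀.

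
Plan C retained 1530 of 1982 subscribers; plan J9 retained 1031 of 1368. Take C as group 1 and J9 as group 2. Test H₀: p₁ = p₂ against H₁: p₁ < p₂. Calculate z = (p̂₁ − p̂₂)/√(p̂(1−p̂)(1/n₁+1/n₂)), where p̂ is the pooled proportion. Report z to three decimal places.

p̂₁ = 1530/1982 ≈ 0.771948, p̂₂ = 1031/1368 ≈ 0.753655.
Pooled p̂ = (1530+1031)/(1982+1368) = 2561/3350 = 0.764478.
SE = √(p̂(1−p̂)(1/n₁+1/n₂)) = √(0.764478·0.235522·0.00123554) = √(0.00022246) = 0.014915.
z = (0.771948 − 0.753655)/0.014915 = 0.018293/0.014915 = 1.226.

z = 1.226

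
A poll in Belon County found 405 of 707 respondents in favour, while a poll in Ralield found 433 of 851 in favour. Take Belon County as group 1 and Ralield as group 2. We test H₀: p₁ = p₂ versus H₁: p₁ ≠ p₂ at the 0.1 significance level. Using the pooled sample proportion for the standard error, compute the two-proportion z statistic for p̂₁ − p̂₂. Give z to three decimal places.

p̂₁ = 405/707 = 0.57284, p̂₂ = 433/851 = 0.50881.
Pooled p̂ = (405+433)/(707+851) = 838/1558 = 0.53787.
SE = √(p̂(1−p̂)(1/n₁+1/n₂)) = √(0.53787·0.46213·0.00258952) = √(0.000643665) = 0.02537.
z = (0.57284 − 0.50881)/0.02537 = 0.06403/0.02537 = 2.524.
Two-sided p-value ≈ 2·Φ(−2.524) = 0.0116; since p < α = 0.1, reject H₀.

z = 2.524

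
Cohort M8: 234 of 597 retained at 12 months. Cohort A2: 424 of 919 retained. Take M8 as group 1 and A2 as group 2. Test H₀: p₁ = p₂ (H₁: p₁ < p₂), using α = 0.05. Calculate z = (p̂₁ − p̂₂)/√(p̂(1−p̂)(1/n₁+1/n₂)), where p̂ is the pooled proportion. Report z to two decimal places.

p̂₁ = 234/597 = 0.3920, p̂₂ = 424/919 = 0.4614.
Pooled p̂ = (234+424)/(597+919) = 658/1516 = 0.4340.
SE = √(0.245649 × 0.00276318) = 0.0261.
z = (0.3920 − 0.4614)/0.0261 = -0.0694/0.0261 = -2.66.
p-value = P(Z < -2.664) ≈ 0.0039; since p < α = 0.05, reject H₀.

z = -2.66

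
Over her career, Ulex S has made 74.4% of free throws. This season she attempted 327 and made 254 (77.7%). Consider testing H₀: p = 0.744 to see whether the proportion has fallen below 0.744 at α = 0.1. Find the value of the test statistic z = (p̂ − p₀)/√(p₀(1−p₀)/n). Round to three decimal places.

z = 1.357

p̂ = 254/327 = 0.776758.
Under H₀, SE = √(0.744·0.256/327) = √(0.000582459) = 0.024134.
z = (0.776758 − 0.744)/0.024134 = 0.032758/0.024134 = 1.357.
p-value = P(Z < 1.357) ≈ 0.9127; since p > α = 0.1, fail to reject H₀.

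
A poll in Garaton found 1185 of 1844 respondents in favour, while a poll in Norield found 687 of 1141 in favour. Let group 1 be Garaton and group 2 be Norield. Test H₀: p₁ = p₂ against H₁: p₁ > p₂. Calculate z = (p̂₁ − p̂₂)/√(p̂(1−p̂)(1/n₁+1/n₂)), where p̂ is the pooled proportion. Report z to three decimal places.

z = 2.225

p̂₁ = 1185/1844 ≈ 0.64262, p̂₂ = 687/1141 ≈ 0.60210.
Pooled p̂ = (1185+687)/(1844+1141) = 1872/2985 = 0.62714.
SE = √(p̂(1−p̂)(1/n₁+1/n₂)) = √(0.62714·0.37286·0.00141872) = √(0.000331749) = 0.01821.
z = (0.64262 − 0.60210)/0.01821 = 0.04052/0.01821 = 2.225.
p-value = P(Z > 2.225) ≈ 0.0130.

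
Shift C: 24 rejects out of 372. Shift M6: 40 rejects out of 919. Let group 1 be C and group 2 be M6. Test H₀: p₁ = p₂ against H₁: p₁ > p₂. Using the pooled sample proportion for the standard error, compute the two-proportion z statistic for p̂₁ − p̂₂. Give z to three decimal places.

p̂₁ = 24/372 ≈ 0.064516, p̂₂ = 40/919 ≈ 0.043526.
Pooled p̂ = (24+40)/(372+919) = 64/1291 = 0.049574.
SE = √(p̂(1−p̂)(1/n₁+1/n₂)) = √(0.049574·0.950426·0.00377631) = √(0.000177926) = 0.013339.
z = (0.064516 − 0.043526)/0.013339 = 0.020990/0.013339 = 1.574.

z = 1.574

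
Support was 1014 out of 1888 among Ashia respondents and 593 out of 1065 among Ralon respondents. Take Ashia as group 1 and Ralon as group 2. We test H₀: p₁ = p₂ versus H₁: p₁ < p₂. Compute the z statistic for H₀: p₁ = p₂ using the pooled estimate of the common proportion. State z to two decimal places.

z = -1.03

p̂₁ = 1014/1888 ≈ 0.5371, p̂₂ = 593/1065 ≈ 0.5568.
Pooled p̂ = (1014+593)/(1888+1065) = 1607/2953 = 0.5442.
SE = √(p̂(1−p̂)(1/n₁+1/n₂)) = √(0.5442·0.4558·0.00146863) = √(0.000364289) = 0.0191.
z = (0.5371 − 0.5568)/0.0191 = -0.0197/0.0191 = -1.03.
p-value = P(Z < -1.034) ≈ 0.1506.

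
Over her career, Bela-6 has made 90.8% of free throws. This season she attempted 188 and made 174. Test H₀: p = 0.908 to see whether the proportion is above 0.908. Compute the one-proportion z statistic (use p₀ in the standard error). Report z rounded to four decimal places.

z = 0.8317

p̂ = 174/188 ≈ 0.925532.
SE = √(p₀(1−p₀)/n) = √(0.083536/188) = 0.021079.
z = (0.925532 − 0.908)/0.021079 = 0.017532/0.021079 = 0.8317.
p-value = P(Z > 0.832) ≈ 0.2028.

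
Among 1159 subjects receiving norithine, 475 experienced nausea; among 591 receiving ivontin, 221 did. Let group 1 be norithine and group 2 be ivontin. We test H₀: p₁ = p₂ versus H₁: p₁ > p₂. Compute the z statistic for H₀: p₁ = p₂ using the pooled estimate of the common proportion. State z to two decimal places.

z = 1.45

p̂₁ = 475/1159 = 0.4098, p̂₂ = 221/591 = 0.3739.
Pooled p̂ = (475+221)/(1159+591) = 696/1750 = 0.3977.
SE = √(p̂(1−p̂)(1/n₁+1/n₂)) = √(0.3977·0.6023·0.00255486) = √(0.000611985) = 0.0247.
z = (0.4098 − 0.3739)/0.0247 = 0.0359/0.0247 = 1.45.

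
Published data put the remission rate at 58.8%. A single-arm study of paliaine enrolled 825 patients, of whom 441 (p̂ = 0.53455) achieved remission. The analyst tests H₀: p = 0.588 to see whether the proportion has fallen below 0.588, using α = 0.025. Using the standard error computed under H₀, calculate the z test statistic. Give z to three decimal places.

p̂ = 441/825 ≈ 0.534545.
Under H₀, SE = √(0.588·0.412/825) = √(0.000293644) = 0.017136.
z = (0.534545 − 0.588)/0.017136 = -0.053455/0.017136 = -3.119.
p-value = P(Z < -3.119) ≈ 0.0009; since p < α = 0.025, reject H₀.

z = -3.119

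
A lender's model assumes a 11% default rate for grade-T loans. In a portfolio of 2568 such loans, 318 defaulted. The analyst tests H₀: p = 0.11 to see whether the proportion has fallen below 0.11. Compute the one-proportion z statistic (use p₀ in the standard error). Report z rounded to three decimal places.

z = 2.240

p̂ = 318/2568 ≈ 0.123832.
Under H₀, SE = √(0.11·0.89/2568) = √(3.81231e-05) = 0.006174.
z = (0.123832 − 0.11)/0.006174 = 0.013832/0.006174 = 2.240.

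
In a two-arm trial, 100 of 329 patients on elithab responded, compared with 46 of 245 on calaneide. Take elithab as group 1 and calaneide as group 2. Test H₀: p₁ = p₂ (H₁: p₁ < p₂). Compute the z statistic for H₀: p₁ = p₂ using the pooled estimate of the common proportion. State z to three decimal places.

p̂₁ = 100/329 ≈ 0.30395, p̂₂ = 46/245 ≈ 0.18776.
Pooled p̂ = (100+46)/(329+245) = 146/574 = 0.25436.
SE = √(p̂(1−p̂)(1/n₁+1/n₂)) = √(0.25436·0.74564·0.00712115) = √(0.00135059) = 0.03675.
z = (0.30395 − 0.18776)/0.03675 = 0.11619/0.03675 = 3.162.
p-value = P(Z < 3.162) ≈ 0.9992.

z = 3.162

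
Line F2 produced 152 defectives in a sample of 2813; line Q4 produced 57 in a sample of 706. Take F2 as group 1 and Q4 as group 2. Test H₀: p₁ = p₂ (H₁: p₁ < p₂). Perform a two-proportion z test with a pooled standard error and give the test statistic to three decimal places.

z = -2.684

p̂₁ = 152/2813 ≈ 0.05403, p̂₂ = 57/706 ≈ 0.08074.
Pooled p̂ = (152+57)/(2813+706) = 209/3519 = 0.05939.
SE = √(0.0558645 × 0.00177192) = 0.00995.
z = (0.05403 − 0.08074)/0.00995 = -0.02671/0.00995 = -2.684.
p-value = P(Z < -2.684) ≈ 0.0036.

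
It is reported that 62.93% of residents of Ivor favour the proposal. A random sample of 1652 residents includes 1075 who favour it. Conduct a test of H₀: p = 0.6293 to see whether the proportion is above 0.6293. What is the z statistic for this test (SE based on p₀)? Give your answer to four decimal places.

p̂ = 1075/1652 = 0.650726.
Under H₀, SE = √(0.6293·0.3707/1652) = √(0.000141212) = 0.011883.
z = (0.650726 − 0.6293)/0.011883 = 0.021426/0.011883 = 1.8031.
p-value = P(Z > 1.803) ≈ 0.0357.

z = 1.8031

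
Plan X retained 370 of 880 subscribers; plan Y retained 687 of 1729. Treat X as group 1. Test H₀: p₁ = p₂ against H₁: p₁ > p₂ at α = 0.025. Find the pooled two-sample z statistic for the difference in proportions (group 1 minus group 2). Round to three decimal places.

p̂₁ = 370/880 = 0.42045, p̂₂ = 687/1729 = 0.39734.
Pooled p̂ = (370+687)/(880+1729) = 1057/2609 = 0.40514.
SE = √(0.241001 × 0.00171473) = 0.02033.
z = (0.42045 − 0.39734)/0.02033 = 0.02311/0.02033 = 1.137.
p-value = P(Z > 1.137) ≈ 0.1278, so at α = 0.025 we fail to reject H₀.

z = 1.137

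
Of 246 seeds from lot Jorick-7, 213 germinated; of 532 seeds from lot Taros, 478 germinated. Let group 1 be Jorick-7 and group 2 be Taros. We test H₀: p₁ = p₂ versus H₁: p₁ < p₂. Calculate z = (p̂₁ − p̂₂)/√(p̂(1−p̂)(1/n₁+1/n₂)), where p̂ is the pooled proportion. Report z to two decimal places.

p̂₁ = 213/246 ≈ 0.8659, p̂₂ = 478/532 ≈ 0.8985.
Pooled p̂ = (213+478)/(246+532) = 691/778 = 0.8882.
SE = √(0.0993203 × 0.00594474) = 0.0243.
z = (0.8659 − 0.8985)/0.0243 = -0.0326/0.0243 = -1.34.
p-value = P(Z < -1.343) ≈ 0.0896.

z = -1.34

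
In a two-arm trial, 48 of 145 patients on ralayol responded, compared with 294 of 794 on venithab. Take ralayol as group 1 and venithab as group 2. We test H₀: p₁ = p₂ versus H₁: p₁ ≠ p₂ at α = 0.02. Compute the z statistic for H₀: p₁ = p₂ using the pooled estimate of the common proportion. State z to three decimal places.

z = -0.903

p̂₁ = 48/145 ≈ 0.33103, p̂₂ = 294/794 ≈ 0.37028.
Pooled p̂ = (48+294)/(145+794) = 342/939 = 0.36422.
SE = √(p̂(1−p̂)(1/n₁+1/n₂)) = √(0.36422·0.63578·0.008156) = √(0.00188863) = 0.04346.
z = (0.33103 − 0.37028)/0.04346 = -0.03925/0.04346 = -0.903.
p-value = 2·P(Z > 0.903) ≈ 0.3665; since p > α = 0.02, fail to reject H₀.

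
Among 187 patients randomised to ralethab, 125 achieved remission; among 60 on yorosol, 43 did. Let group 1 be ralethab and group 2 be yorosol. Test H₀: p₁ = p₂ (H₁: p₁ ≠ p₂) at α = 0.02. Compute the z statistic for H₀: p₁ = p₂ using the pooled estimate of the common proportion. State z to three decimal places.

p̂₁ = 125/187 = 0.66845, p̂₂ = 43/60 = 0.71667.
Pooled p̂ = (125+43)/(187+60) = 168/247 = 0.68016.
SE = √(p̂(1−p̂)(1/n₁+1/n₂)) = √(0.68016·0.31984·0.0220143) = √(0.00478902) = 0.06920.
z = (0.66845 − 0.71667)/0.06920 = -0.04822/0.06920 = -0.697.
p-value = 2·P(Z > 0.697) ≈ 0.4860; since p > α = 0.02, fail to reject H₀.

z = -0.697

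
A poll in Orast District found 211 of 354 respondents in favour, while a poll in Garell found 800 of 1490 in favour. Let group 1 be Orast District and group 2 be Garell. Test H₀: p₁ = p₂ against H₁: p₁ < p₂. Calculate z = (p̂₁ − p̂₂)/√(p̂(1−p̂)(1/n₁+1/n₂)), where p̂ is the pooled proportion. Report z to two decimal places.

p̂₁ = 211/354 = 0.5960, p̂₂ = 800/1490 = 0.5369.
Pooled p̂ = (211+800)/(354+1490) = 1011/1844 = 0.5483.
SE = √(p̂(1−p̂)(1/n₁+1/n₂)) = √(0.5483·0.4517·0.003496) = √(0.000865856) = 0.0294.
z = (0.5960 − 0.5369)/0.0294 = 0.0591/0.0294 = 2.01.

z = 2.01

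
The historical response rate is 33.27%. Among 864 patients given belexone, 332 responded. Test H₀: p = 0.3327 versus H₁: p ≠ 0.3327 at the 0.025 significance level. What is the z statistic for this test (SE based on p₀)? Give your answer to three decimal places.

p̂ = 332/864 = 0.38426.
Standard error under H₀: √(0.3327×0.6673/864) = 0.01603.
z = (0.38426 − 0.3327)/0.01603 = 0.05156/0.01603 = 3.216.
Two-sided p-value ≈ 2·Φ(−3.216) = 0.0013; since p < α = 0.025, reject H₀.

z = 3.216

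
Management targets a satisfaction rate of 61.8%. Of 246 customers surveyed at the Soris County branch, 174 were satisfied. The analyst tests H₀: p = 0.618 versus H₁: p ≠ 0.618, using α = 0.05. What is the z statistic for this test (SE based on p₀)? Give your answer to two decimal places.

z = 2.88

p̂ = 174/246 ≈ 0.7073.
Standard error under H₀: √(0.618×0.382/246) = 0.0310.
z = (0.7073 − 0.618)/0.0310 = 0.0893/0.0310 = 2.88.
p-value = 2·P(Z > 2.883) ≈ 0.0039; since p < α = 0.05, reject H₀.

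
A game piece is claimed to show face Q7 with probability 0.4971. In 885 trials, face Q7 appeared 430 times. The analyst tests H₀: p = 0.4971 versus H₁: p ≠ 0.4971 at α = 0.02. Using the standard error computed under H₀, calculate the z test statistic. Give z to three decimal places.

p̂ = 430/885 = 0.485876.
Standard error under H₀: √(0.4971×0.5029/885) = 0.016807.
z = (0.485876 − 0.4971)/0.016807 = -0.011224/0.016807 = -0.668.
Two-sided p-value ≈ 2·Φ(−0.668) = 0.5042. With α = 0.02, fail to reject H₀.

z = -0.668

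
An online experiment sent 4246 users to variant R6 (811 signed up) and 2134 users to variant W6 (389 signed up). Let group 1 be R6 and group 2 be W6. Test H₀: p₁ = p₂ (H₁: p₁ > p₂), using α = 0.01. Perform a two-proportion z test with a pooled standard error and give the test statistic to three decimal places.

p̂₁ = 811/4246 ≈ 0.191003, p̂₂ = 389/2134 ≈ 0.182287.
Pooled p̂ = (811+389)/(4246+2134) = 1200/6380 = 0.188088.
SE = √(0.152711 × 0.000704119) = 0.010370.
z = (0.191003 − 0.182287)/0.010370 = 0.008716/0.010370 = 0.841.
p-value = P(Z > 0.841) ≈ 0.2003, so at α = 0.01 we fail to reject H₀.

z = 0.841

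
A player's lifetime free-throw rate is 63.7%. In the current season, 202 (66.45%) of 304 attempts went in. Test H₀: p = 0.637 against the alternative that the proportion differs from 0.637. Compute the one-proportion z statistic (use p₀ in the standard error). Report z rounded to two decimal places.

p̂ = 202/304 ≈ 0.6645.
Under H₀, SE = √(0.637·0.363/304) = √(0.000760628) = 0.0276.
z = (0.6645 − 0.637)/0.0276 = 0.0275/0.0276 = 1.00.

z = 1.00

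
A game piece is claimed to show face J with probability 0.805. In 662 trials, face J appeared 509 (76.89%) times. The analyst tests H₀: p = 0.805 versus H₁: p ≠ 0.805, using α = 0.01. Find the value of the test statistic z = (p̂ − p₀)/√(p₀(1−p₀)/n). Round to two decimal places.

p̂ = 509/662 = 0.76888.
SE = √(p₀(1−p₀)/n) = √(0.15697/662) = 0.01540.
z = (0.76888 − 0.805)/0.01540 = -0.03612/0.01540 = -2.35.
Two-sided p-value ≈ 2·Φ(−2.345) = 0.0190; since p > α = 0.01, fail to reject H₀.

z = -2.35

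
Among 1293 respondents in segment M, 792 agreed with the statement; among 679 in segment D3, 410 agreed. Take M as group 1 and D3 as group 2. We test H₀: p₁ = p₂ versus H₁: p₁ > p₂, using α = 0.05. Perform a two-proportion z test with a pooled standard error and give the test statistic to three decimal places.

p̂₁ = 792/1293 = 0.61253, p̂₂ = 410/679 = 0.60383.
Pooled p̂ = (792+410)/(1293+679) = 1202/1972 = 0.60953.
SE = √(0.238002 × 0.00224615) = 0.02312.
z = (0.61253 − 0.60383)/0.02312 = 0.00870/0.02312 = 0.376.
p-value = P(Z > 0.376) ≈ 0.3534, so at α = 0.05 we fail to reject H₀.

z = 0.376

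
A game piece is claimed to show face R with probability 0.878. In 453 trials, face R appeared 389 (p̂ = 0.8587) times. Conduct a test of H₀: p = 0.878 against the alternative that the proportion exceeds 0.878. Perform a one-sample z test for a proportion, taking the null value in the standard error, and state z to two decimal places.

p̂ = 389/453 = 0.8587.
Standard error under H₀: √(0.878×0.122/453) = 0.0154.
z = (0.8587 − 0.878)/0.0154 = -0.0193/0.0154 = -1.25.
p-value = P(Z > -1.254) ≈ 0.8950.

z = -1.25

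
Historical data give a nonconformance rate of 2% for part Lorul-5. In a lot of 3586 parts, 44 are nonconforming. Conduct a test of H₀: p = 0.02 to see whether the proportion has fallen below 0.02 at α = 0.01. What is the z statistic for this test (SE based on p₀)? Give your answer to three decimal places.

z = -3.306

p̂ = 44/3586 ≈ 0.012270.
Under H₀, SE = √(0.02·0.98/3586) = √(5.4657e-06) = 0.002338.
z = (0.012270 − 0.02)/0.002338 = -0.007730/0.002338 = -3.306.
p-value = P(Z < -3.306) ≈ 0.0005, so at α = 0.01 we reject H₀.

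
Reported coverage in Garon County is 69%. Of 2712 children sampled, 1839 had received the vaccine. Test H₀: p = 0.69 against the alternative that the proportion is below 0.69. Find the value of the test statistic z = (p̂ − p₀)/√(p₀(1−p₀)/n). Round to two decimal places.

z = -1.34

p̂ = 1839/2712 = 0.6781.
SE = √(p₀(1−p₀)/n) = √(0.2139/2712) = 0.0089.
z = (0.6781 − 0.69)/0.0089 = -0.0119/0.0089 = -1.34.
p-value = P(Z < -1.340) ≈ 0.0901.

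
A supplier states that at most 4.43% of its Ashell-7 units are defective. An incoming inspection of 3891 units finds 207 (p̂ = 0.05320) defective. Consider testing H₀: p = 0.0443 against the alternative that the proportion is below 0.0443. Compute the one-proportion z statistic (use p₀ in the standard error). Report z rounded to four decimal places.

p̂ = 207/3891 = 0.0531997.
SE = √(p₀(1−p₀)/n) = √(0.042338/3891) = 0.0032986.
z = (0.0531997 − 0.0443)/0.0032986 = 0.0088997/0.0032986 = 2.6980.
p-value = P(Z < 2.698) ≈ 0.9965.

z = 2.6980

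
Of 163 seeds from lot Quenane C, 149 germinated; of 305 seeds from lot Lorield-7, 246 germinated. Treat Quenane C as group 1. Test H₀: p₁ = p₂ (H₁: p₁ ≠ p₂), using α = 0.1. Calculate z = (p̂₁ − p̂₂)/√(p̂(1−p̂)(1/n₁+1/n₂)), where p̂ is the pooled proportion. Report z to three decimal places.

p̂₁ = 149/163 ≈ 0.91411, p̂₂ = 246/305 ≈ 0.80656.
Pooled p̂ = (149+246)/(163+305) = 395/468 = 0.84402.
SE = √(0.131652 × 0.00941366) = 0.03520.
z = (0.91411 − 0.80656)/0.03520 = 0.10755/0.03520 = 3.055.
p-value = 2·P(Z > 3.055) ≈ 0.0022, so at α = 0.1 we reject H₀.

z = 3.055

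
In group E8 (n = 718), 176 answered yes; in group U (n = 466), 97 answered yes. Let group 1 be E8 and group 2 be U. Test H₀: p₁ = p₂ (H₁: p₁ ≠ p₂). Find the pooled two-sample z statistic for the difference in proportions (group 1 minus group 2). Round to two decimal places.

p̂₁ = 176/718 ≈ 0.24513, p̂₂ = 97/466 ≈ 0.20815.
Pooled p̂ = (176+97)/(718+466) = 273/1184 = 0.23057.
SE = √(0.17741 × 0.00353868) = 0.02506.
z = (0.24513 − 0.20815)/0.02506 = 0.03698/0.02506 = 1.48.

z = 1.48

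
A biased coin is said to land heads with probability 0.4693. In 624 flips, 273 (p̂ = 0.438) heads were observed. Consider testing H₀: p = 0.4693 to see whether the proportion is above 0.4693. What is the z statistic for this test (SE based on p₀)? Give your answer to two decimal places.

p̂ = 273/624 ≈ 0.4375.
SE = √(p₀(1−p₀)/n) = √(0.24906/624) = 0.0200.
z = (0.4375 − 0.4693)/0.0200 = -0.0318/0.0200 = -1.59.
p-value = P(Z > -1.592) ≈ 0.9443.

z = -1.59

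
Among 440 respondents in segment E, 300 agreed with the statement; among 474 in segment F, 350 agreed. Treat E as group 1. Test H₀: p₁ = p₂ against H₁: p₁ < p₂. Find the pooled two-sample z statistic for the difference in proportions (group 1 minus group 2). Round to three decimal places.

z = -1.886

p̂₁ = 300/440 ≈ 0.68182, p̂₂ = 350/474 ≈ 0.73840.
Pooled p̂ = (300+350)/(440+474) = 650/914 = 0.71116.
SE = √(p̂(1−p̂)(1/n₁+1/n₂)) = √(0.71116·0.28884·0.00438243) = √(0.000900202) = 0.03000.
z = (0.68182 − 0.73840)/0.03000 = -0.05658/0.03000 = -1.886.
p-value = P(Z < -1.886) ≈ 0.0297.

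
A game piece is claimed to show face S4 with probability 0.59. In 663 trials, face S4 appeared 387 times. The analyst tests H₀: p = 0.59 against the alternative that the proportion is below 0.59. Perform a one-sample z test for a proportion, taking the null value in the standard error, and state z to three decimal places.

p̂ = 387/663 ≈ 0.58371.
Standard error under H₀: √(0.59×0.41/663) = 0.01910.
z = (0.58371 − 0.59)/0.01910 = -0.00629/0.01910 = -0.329.

z = -0.329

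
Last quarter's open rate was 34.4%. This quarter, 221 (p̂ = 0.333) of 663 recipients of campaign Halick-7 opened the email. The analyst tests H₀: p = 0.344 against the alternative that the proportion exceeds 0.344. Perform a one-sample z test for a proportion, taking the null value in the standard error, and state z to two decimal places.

z = -0.58

p̂ = 221/663 ≈ 0.3333.
Standard error under H₀: √(0.344×0.656/663) = 0.0184.
z = (0.3333 − 0.344)/0.0184 = -0.0107/0.0184 = -0.58.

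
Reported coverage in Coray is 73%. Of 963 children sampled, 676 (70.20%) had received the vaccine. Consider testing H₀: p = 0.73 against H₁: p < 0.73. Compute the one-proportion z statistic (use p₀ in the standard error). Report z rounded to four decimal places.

p̂ = 676/963 ≈ 0.701973.
SE = √(p₀(1−p₀)/n) = √(0.1971/963) = 0.014306.
z = (0.701973 − 0.73)/0.014306 = -0.028027/0.014306 = -1.9591.
p-value = P(Z < -1.959) ≈ 0.0251.

z = -1.9591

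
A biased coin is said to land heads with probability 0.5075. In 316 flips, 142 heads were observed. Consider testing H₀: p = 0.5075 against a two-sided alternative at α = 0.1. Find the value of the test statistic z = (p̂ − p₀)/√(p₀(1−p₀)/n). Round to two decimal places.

p̂ = 142/316 ≈ 0.4494.
Under H₀, SE = √(0.5075·0.4925/316) = √(0.000790961) = 0.0281.
z = (0.4494 − 0.5075)/0.0281 = -0.0581/0.0281 = -2.07.
Two-sided p-value ≈ 2·Φ(−2.067) = 0.0387. With α = 0.1, reject H₀.

z = -2.07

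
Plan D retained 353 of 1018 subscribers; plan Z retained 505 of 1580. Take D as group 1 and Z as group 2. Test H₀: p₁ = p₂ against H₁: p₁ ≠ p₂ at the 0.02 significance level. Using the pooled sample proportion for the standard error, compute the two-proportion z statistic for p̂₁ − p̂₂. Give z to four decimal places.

p̂₁ = 353/1018 ≈ 0.346758, p̂₂ = 505/1580 ≈ 0.319620.
Pooled p̂ = (353+505)/(1018+1580) = 858/2598 = 0.330254.
SE = √(p̂(1−p̂)(1/n₁+1/n₂)) = √(0.330254·0.669746·0.00161523) = √(0.000357267) = 0.018901.
z = (0.346758 − 0.319620)/0.018901 = 0.027138/0.018901 = 1.4358.
p-value = 2·P(Z > 1.436) ≈ 0.1511; since p > α = 0.02, fail to reject H₀.

z = 1.4358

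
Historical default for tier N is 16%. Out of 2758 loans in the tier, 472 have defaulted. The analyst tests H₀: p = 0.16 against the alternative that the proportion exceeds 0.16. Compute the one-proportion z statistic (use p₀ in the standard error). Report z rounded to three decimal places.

p̂ = 472/2758 ≈ 0.17114.
SE = √(p₀(1−p₀)/n) = √(0.1344/2758) = 0.00698.
z = (0.17114 − 0.16)/0.00698 = 0.01114/0.00698 = 1.596.
p-value = P(Z > 1.596) ≈ 0.0553.

z = 1.596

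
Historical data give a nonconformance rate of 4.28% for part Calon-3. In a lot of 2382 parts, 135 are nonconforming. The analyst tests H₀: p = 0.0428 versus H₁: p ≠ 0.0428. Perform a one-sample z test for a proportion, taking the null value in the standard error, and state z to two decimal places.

p̂ = 135/2382 = 0.056675.
Standard error under H₀: √(0.0428×0.9572/2382) = 0.004147.
z = (0.056675 − 0.0428)/0.004147 = 0.013875/0.004147 = 3.35.
Two-sided p-value ≈ 2·Φ(−3.346) = 0.0008.

z = 3.35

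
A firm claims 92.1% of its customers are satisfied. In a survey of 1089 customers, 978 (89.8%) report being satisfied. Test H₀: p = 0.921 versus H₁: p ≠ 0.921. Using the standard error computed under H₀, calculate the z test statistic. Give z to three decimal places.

p̂ = 978/1089 = 0.898072.
Standard error under H₀: √(0.921×0.079/1089) = 0.008174.
z = (0.898072 − 0.921)/0.008174 = -0.022928/0.008174 = -2.805.

z = -2.805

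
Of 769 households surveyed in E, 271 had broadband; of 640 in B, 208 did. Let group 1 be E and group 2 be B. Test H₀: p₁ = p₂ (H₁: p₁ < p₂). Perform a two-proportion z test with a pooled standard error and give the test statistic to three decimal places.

p̂₁ = 271/769 ≈ 0.35241, p̂₂ = 208/640 ≈ 0.32500.
Pooled p̂ = (271+208)/(769+640) = 479/1409 = 0.33996.
SE = √(0.224386 × 0.00286289) = 0.02535.
z = (0.35241 − 0.32500)/0.02535 = 0.02741/0.02535 = 1.081.
p-value = P(Z < 1.081) ≈ 0.8602.

z = 1.081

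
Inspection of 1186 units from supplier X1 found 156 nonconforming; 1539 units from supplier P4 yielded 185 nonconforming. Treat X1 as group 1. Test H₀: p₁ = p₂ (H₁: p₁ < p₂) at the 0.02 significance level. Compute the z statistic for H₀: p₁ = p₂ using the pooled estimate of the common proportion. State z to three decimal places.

z = 0.886

p̂₁ = 156/1186 = 0.13153, p̂₂ = 185/1539 = 0.12021.
Pooled p̂ = (156+185)/(1186+1539) = 341/2725 = 0.12514.
SE = √(p̂(1−p̂)(1/n₁+1/n₂)) = √(0.12514·0.87486·0.00149294) = √(0.000163445) = 0.01278.
z = (0.13153 − 0.12021)/0.01278 = 0.01132/0.01278 = 0.886.
p-value = P(Z < 0.886) ≈ 0.8122. With α = 0.02, fail to reject H₀.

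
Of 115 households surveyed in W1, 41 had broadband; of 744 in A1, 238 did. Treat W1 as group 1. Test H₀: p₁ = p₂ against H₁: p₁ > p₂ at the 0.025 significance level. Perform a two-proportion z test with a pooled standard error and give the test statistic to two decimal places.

p̂₁ = 41/115 ≈ 0.3565, p̂₂ = 238/744 ≈ 0.3199.
Pooled p̂ = (41+238)/(115+744) = 279/859 = 0.3248.
SE = √(0.219304 × 0.0100397) = 0.0469.
z = (0.3565 − 0.3199)/0.0469 = 0.0366/0.0469 = 0.78.
p-value = P(Z > 0.781) ≈ 0.2175, so at α = 0.025 we fail to reject H₀.

z = 0.78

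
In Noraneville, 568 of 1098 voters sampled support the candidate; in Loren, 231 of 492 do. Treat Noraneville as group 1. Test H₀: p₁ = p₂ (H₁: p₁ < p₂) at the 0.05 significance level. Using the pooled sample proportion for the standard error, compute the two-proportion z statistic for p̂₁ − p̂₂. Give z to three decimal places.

z = 1.762

p̂₁ = 568/1098 ≈ 0.51730, p̂₂ = 231/492 ≈ 0.46951.
Pooled p̂ = (568+231)/(1098+492) = 799/1590 = 0.50252.
SE = √(p̂(1−p̂)(1/n₁+1/n₂)) = √(0.50252·0.49748·0.00294327) = √(0.000735798) = 0.02713.
z = (0.51730 − 0.46951)/0.02713 = 0.04779/0.02713 = 1.762.
p-value = P(Z < 1.762) ≈ 0.9610, so at α = 0.05 we fail to reject H₀.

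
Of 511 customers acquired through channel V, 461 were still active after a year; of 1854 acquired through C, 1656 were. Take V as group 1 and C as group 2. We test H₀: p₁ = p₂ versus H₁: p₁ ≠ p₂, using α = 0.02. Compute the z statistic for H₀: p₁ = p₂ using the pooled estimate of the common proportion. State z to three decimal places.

p̂₁ = 461/511 = 0.90215, p̂₂ = 1656/1854 = 0.89320.
Pooled p̂ = (461+1656)/(511+1854) = 2117/2365 = 0.89514.
SE = √(p̂(1−p̂)(1/n₁+1/n₂)) = √(0.89514·0.10486·0.00249632) = √(0.000234321) = 0.01531.
z = (0.90215 − 0.89320)/0.01531 = 0.00895/0.01531 = 0.585.
p-value = 2·P(Z > 0.585) ≈ 0.5588. With α = 0.02, fail to reject H₀.

z = 0.585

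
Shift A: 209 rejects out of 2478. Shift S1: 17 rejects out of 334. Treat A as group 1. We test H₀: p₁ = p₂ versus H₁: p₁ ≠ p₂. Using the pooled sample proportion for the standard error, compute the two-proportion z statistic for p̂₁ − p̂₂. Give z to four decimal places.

z = 2.1105

p̂₁ = 209/2478 = 0.0843422, p̂₂ = 17/334 = 0.0508982.
Pooled p̂ = (209+17)/(2478+334) = 226/2812 = 0.0803698.
SE = √(p̂(1−p̂)(1/n₁+1/n₂)) = √(0.0803698·0.9196302·0.00339756) = √(0.000251116) = 0.0158466.
z = (0.0843422 − 0.0508982)/0.0158466 = 0.0334440/0.0158466 = 2.1105.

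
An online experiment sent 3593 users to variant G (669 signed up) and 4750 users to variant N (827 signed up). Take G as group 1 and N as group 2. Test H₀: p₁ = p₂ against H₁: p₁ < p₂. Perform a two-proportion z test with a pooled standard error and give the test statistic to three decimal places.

p̂₁ = 669/3593 ≈ 0.186195, p̂₂ = 827/4750 ≈ 0.174105.
Pooled p̂ = (669+827)/(3593+4750) = 1496/8343 = 0.179312.
SE = √(0.147159 × 0.000488845) = 0.008482.
z = (0.186195 − 0.174105)/0.008482 = 0.012090/0.008482 = 1.425.
p-value = P(Z < 1.425) ≈ 0.9230.

z = 1.425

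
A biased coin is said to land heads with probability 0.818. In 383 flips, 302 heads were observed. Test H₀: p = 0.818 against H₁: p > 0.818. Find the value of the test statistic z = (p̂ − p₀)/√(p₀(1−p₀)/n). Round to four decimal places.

z = -1.4957

p̂ = 302/383 ≈ 0.7885117.
SE = √(p₀(1−p₀)/n) = √(0.14888/383) = 0.0197157.
z = (0.7885117 − 0.818)/0.0197157 = -0.0294883/0.0197157 = -1.4957.
p-value = P(Z > -1.496) ≈ 0.9326.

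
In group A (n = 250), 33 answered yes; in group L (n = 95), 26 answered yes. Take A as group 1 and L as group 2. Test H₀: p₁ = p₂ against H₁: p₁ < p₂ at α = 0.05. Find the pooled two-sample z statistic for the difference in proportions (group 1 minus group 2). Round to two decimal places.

p̂₁ = 33/250 ≈ 0.1320, p̂₂ = 26/95 ≈ 0.2737.
Pooled p̂ = (33+26)/(250+95) = 59/345 = 0.1710.
SE = √(p̂(1−p̂)(1/n₁+1/n₂)) = √(0.1710·0.8290·0.0145263) = √(0.00205937) = 0.0454.
z = (0.1320 − 0.2737)/0.0454 = -0.1417/0.0454 = -3.12.
p-value = P(Z < -3.122) ≈ 0.0009, so at α = 0.05 we reject H₀.

z = -3.12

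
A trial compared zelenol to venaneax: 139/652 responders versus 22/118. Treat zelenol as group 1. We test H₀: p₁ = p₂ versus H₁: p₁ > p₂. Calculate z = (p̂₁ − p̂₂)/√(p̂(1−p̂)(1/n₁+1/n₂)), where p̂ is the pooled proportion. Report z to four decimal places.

z = 0.6575

p̂₁ = 139/652 = 0.213190, p̂₂ = 22/118 = 0.186441.
Pooled p̂ = (139+22)/(652+118) = 161/770 = 0.209091.
SE = √(0.165372 × 0.0100083) = 0.040683.
z = (0.213190 − 0.186441)/0.040683 = 0.026749/0.040683 = 0.6575.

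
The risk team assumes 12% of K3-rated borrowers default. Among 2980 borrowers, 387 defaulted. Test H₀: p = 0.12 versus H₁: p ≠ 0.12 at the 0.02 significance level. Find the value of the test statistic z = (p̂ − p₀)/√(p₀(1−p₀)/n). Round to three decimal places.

z = 1.657

p̂ = 387/2980 = 0.129866.
Under H₀, SE = √(0.12·0.88/2980) = √(3.54362e-05) = 0.005953.
z = (0.129866 − 0.12)/0.005953 = 0.009866/0.005953 = 1.657.
Two-sided p-value ≈ 2·Φ(−1.657) = 0.0975; since p > α = 0.02, fail to reject H₀.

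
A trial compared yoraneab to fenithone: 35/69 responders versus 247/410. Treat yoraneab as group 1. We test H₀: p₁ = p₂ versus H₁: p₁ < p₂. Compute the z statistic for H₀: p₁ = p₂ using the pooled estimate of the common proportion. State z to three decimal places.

z = -1.487

p̂₁ = 35/69 ≈ 0.50725, p̂₂ = 247/410 ≈ 0.60244.
Pooled p̂ = (35+247)/(69+410) = 282/479 = 0.58873.
SE = √(0.242128 × 0.0169318) = 0.06403.
z = (0.50725 − 0.60244)/0.06403 = -0.09519/0.06403 = -1.487.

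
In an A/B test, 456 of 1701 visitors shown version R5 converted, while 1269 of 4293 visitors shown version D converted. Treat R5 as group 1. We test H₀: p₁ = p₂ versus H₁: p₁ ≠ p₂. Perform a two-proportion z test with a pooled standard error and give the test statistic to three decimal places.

p̂₁ = 456/1701 ≈ 0.26808, p̂₂ = 1269/4293 ≈ 0.29560.
Pooled p̂ = (456+1269)/(1701+4293) = 1725/5994 = 0.28779.
SE = √(p̂(1−p̂)(1/n₁+1/n₂)) = √(0.28779·0.71221·0.000820827) = √(0.000168242) = 0.01297.
z = (0.26808 − 0.29560)/0.01297 = -0.02752/0.01297 = -2.122.

z = -2.122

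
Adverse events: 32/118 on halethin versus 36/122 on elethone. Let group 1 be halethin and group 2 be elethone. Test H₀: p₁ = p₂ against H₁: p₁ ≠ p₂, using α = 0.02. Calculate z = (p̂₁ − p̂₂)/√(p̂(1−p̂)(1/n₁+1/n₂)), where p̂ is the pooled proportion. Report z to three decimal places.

p̂₁ = 32/118 ≈ 0.27119, p̂₂ = 36/122 ≈ 0.29508.
Pooled p̂ = (32+36)/(118+122) = 68/240 = 0.28333.
SE = √(0.203056 × 0.0166713) = 0.05818.
z = (0.27119 − 0.29508)/0.05818 = -0.02389/0.05818 = -0.411.
Two-sided p-value ≈ 2·Φ(−0.411) = 0.6813. With α = 0.02, fail to reject H₀.

z = -0.411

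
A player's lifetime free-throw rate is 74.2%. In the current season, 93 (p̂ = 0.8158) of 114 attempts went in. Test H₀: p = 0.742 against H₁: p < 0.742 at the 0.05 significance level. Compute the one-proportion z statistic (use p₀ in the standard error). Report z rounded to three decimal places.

z = 1.801

p̂ = 93/114 ≈ 0.81579.
SE = √(p₀(1−p₀)/n) = √(0.19144/114) = 0.04098.
z = (0.81579 − 0.742)/0.04098 = 0.07379/0.04098 = 1.801.
p-value = P(Z < 1.801) ≈ 0.9641. With α = 0.05, fail to reject H₀.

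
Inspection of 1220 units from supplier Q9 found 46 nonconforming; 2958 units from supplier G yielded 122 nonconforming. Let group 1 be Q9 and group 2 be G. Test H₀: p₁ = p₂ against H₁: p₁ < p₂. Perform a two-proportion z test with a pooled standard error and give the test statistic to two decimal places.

p̂₁ = 46/1220 ≈ 0.03770, p̂₂ = 122/2958 ≈ 0.04124.
Pooled p̂ = (46+122)/(1220+2958) = 168/4178 = 0.04021.
SE = √(0.0385937 × 0.00115774) = 0.00668.
z = (0.03770 − 0.04124)/0.00668 = -0.00354/0.00668 = -0.53.

z = -0.53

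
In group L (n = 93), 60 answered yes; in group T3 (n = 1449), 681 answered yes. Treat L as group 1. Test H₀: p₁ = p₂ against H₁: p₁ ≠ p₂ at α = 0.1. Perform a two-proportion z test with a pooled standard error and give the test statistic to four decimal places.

z = 3.2778

p̂₁ = 60/93 ≈ 0.645161, p̂₂ = 681/1449 ≈ 0.469979.
Pooled p̂ = (60+681)/(93+1449) = 741/1542 = 0.480545.
SE = √(0.249621 × 0.0114428) = 0.053445.
z = (0.645161 − 0.469979)/0.053445 = 0.175182/0.053445 = 3.2778.
Two-sided p-value ≈ 2·Φ(−3.278) = 0.0010; since p < α = 0.1, reject H₀.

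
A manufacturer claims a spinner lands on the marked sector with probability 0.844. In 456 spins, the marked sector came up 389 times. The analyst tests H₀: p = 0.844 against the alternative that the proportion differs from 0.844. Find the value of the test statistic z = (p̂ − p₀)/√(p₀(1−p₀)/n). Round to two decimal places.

p̂ = 389/456 ≈ 0.85307.
Under H₀, SE = √(0.844·0.156/456) = √(0.000288737) = 0.01699.
z = (0.85307 − 0.844)/0.01699 = 0.00907/0.01699 = 0.53.

z = 0.53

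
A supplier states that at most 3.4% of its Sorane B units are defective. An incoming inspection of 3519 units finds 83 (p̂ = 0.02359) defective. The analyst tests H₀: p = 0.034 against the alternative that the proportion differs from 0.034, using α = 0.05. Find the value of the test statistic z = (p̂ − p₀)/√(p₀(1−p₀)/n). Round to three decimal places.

p̂ = 83/3519 ≈ 0.023586.
SE = √(p₀(1−p₀)/n) = √(0.032844/3519) = 0.003055.
z = (0.023586 − 0.034)/0.003055 = -0.010414/0.003055 = -3.409.
p-value = 2·P(Z > 3.409) ≈ 0.0007; since p < α = 0.05, reject H₀.

z = -3.409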